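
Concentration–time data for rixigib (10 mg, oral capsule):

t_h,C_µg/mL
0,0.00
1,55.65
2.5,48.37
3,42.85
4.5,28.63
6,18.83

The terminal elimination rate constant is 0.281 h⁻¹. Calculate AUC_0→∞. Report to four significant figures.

Trapezoidal AUC_0→6:
  [0→1]: (0.00+55.65)/2 × 1 = 27.825
  [1→2.5]: (55.65+48.37)/2 × 1.5 = 78.015
  [2.5→3]: (48.37+42.85)/2 × 0.5 = 22.805
  [3→4.5]: (42.85+28.63)/2 × 1.5 = 53.61
  [4.5→6]: (28.63+18.83)/2 × 1.5 = 35.595
  Sum = 217.85 µg/mL·h
Extrapolated tail: C_last / k_e = 18.83 / 0.281 = 67.011
AUC_0→∞ = 217.85 + 67.011 = 284.861 µg/mL·h

AUC = 284.9 µg/mL·h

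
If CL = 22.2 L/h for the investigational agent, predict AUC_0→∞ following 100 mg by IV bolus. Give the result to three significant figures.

AUC = 4.50 mg/L·h

AUC_0→∞ = Dose_iv / CL
        = 100 / 22.2 = 4.5045 mg/L·h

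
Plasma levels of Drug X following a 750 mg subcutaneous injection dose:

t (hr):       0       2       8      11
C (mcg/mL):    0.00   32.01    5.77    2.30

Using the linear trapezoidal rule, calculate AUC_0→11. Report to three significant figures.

AUC = 157 mcg/mL·hr

Trapezoidal AUC_0→11:
  [0→2]: (0.00+32.01)/2 × 2 = 32.01
  [2→8]: (32.01+5.77)/2 × 6 = 113.34
  [8→11]: (5.77+2.30)/2 × 3 = 12.105
  Sum = 157.455 mcg/mL·hr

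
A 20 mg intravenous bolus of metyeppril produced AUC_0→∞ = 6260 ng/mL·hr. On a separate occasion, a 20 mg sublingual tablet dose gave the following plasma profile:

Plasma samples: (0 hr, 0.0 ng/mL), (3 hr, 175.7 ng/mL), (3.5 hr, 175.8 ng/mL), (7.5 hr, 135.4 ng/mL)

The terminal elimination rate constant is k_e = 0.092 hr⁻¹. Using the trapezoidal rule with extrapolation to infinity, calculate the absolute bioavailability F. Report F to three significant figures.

Trapezoidal AUC_0→7.5 (sublingual tablet):
  [0→3]: (0.0+175.7)/2 × 3 = 263.55
  [3→3.5]: (175.7+175.8)/2 × 0.5 = 87.875
  [3.5→7.5]: (175.8+135.4)/2 × 4 = 622.4
  Sum = 973.825 ng/mL·hr
Tail: C_last/k_e = 135.4/0.092 = 1471.739
AUC_0→∞ (sublingual tablet) = 973.825 + 1471.739 = 2445.564 ng/mL·hr
F = (AUC_ev/D_ev)/(AUC_iv/D_iv) = (2445.564/20)/(6260/20) = 122.2782/313 = 0.3907

F = 0.391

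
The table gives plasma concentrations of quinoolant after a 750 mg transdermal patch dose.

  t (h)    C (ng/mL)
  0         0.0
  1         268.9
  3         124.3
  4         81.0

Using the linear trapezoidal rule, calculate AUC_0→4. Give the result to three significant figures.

Trapezoidal AUC_0→4:
  [0→1]: (0.0+268.9)/2 × 1 = 134.45
  [1→3]: (268.9+124.3)/2 × 2 = 393.2
  [3→4]: (124.3+81.0)/2 × 1 = 102.65
  Sum = 630.3 ng/mL·h

AUC = 630 ng/mL·h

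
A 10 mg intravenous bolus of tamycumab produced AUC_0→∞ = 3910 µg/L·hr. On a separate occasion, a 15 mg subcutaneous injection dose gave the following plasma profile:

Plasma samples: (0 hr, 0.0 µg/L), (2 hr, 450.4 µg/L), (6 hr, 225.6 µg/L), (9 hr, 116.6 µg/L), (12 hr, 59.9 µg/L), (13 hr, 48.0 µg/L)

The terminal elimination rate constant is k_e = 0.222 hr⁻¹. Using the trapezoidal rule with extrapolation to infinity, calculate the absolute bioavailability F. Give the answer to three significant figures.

Trapezoidal AUC_0→13 (subcutaneous injection):
  [0→2]: (0.0+450.4)/2 × 2 = 450.4
  [2→6]: (450.4+225.6)/2 × 4 = 1352.0
  [6→9]: (225.6+116.6)/2 × 3 = 513.3
  [9→12]: (116.6+59.9)/2 × 3 = 264.75
  [12→13]: (59.9+48.0)/2 × 1 = 53.95
  Sum = 2634.4 µg/L·hr
Tail: C_last/k_e = 48.0/0.222 = 216.216
AUC_0→∞ (subcutaneous injection) = 2634.4 + 216.216 = 2850.616 µg/L·hr
F = (AUC_ev/D_ev)/(AUC_iv/D_iv) = (2850.616/15)/(3910/10) = 190.041/391 = 0.4860

F = 0.486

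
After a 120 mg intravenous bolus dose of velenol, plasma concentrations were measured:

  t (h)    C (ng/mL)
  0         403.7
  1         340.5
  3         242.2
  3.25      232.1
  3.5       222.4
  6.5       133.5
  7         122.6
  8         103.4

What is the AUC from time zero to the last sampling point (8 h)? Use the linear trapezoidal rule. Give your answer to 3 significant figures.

AUC = 1780 ng/mL·h

Trapezoidal AUC_0→8:
  [0→1]: (403.7+340.5)/2 × 1 = 372.1
  [1→3]: (340.5+242.2)/2 × 2 = 582.7
  [3→3.25]: (242.2+232.1)/2 × 0.25 = 59.2875
  [3.25→3.5]: (232.1+222.4)/2 × 0.25 = 56.8125
  [3.5→6.5]: (222.4+133.5)/2 × 3 = 533.85
  [6.5→7]: (133.5+122.6)/2 × 0.5 = 64.025
  [7→8]: (122.6+103.4)/2 × 1 = 113.0
  Sum = 1781.775 ng/mL·h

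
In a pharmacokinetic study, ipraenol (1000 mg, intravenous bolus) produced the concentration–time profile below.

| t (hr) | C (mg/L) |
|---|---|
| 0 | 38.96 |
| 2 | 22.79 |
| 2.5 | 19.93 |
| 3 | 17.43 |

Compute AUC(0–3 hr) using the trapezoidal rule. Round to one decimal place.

AUC = 81.8 mg/L·hr

Trapezoidal AUC_0→3:
  [0→2]: (38.96+22.79)/2 × 2 = 61.75
  [2→2.5]: (22.79+19.93)/2 × 0.5 = 10.68
  [2.5→3]: (19.93+17.43)/2 × 0.5 = 9.34
  Sum = 81.77 mg/L·hr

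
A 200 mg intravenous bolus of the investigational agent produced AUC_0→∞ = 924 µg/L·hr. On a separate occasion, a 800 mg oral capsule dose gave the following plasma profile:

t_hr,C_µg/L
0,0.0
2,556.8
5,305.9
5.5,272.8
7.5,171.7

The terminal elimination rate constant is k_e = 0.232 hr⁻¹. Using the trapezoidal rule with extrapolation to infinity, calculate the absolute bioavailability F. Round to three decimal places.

F = 0.860

Trapezoidal AUC_0→7.5 (oral capsule):
  [0→2]: (0.0+556.8)/2 × 2 = 556.8
  [2→5]: (556.8+305.9)/2 × 3 = 1294.05
  [5→5.5]: (305.9+272.8)/2 × 0.5 = 144.675
  [5.5→7.5]: (272.8+171.7)/2 × 2 = 444.5
  Sum = 2440.025 µg/L·hr
Tail: C_last/k_e = 171.7/0.232 = 740.086
AUC_0→∞ (oral capsule) = 2440.025 + 740.086 = 3180.111 µg/L·hr
F = (AUC_ev/D_ev)/(AUC_iv/D_iv) = (3180.111/800)/(924/200) = 3.97514/4.62 = 0.8604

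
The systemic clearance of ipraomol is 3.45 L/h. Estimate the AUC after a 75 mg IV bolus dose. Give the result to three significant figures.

AUC = 21.7 mg/L·h

AUC_0→∞ = Dose_iv / CL
        = 75 / 3.45 = 21.7391 mg/L·h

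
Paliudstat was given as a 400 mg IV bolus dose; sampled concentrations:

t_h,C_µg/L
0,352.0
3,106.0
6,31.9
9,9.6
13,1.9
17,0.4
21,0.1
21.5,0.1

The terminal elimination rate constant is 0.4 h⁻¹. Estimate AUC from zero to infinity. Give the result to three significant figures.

Trapezoidal AUC_0→21.5:
  [0→3]: (352.0+106.0)/2 × 3 = 687.0
  [3→6]: (106.0+31.9)/2 × 3 = 206.85
  [6→9]: (31.9+9.6)/2 × 3 = 62.25
  [9→13]: (9.6+1.9)/2 × 4 = 23.0
  [13→17]: (1.9+0.4)/2 × 4 = 4.6
  [17→21]: (0.4+0.1)/2 × 4 = 1.0
  [21→21.5]: (0.1+0.1)/2 × 0.5 = 0.05
  Sum = 984.75 µg/L·h
Extrapolated tail: C_last / k_e = 0.1 / 0.4 = 0.250
AUC_0→∞ = 984.75 + 0.250 = 985.0 µg/L·h

AUC = 985 µg/L·h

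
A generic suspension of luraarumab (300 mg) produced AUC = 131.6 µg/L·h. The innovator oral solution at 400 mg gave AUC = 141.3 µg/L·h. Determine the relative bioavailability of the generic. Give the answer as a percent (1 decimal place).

F_rel = 124.2%

F_rel = (AUC_test/D_test) / (AUC_ref/D_ref)
      = (131.6/300) / (141.3/400)
      = 0.438667 / 0.35325 = 1.2418 = 124.18%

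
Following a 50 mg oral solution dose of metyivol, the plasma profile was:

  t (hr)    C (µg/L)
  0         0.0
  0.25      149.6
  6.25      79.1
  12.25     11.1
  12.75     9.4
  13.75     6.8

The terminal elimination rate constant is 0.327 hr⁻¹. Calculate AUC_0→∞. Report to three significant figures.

Trapezoidal AUC_0→13.75:
  [0→0.25]: (0.0+149.6)/2 × 0.25 = 18.7
  [0.25→6.25]: (149.6+79.1)/2 × 6 = 686.1
  [6.25→12.25]: (79.1+11.1)/2 × 6 = 270.6
  [12.25→12.75]: (11.1+9.4)/2 × 0.5 = 5.125
  [12.75→13.75]: (9.4+6.8)/2 × 1 = 8.1
  Sum = 988.625 µg/L·hr
Extrapolated tail: C_last / k_e = 6.8 / 0.327 = 20.795
AUC_0→∞ = 988.625 + 20.795 = 1009.42 µg/L·hr

AUC = 1010 µg/L·hr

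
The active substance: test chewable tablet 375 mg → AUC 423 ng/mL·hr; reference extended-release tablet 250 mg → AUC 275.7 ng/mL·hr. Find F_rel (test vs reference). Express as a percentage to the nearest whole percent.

F_rel = (AUC_test/D_test) / (AUC_ref/D_ref)
      = (423/375) / (275.7/250)
      = 1.128 / 1.1028 = 1.0229 = 102.29%

F_rel = 102%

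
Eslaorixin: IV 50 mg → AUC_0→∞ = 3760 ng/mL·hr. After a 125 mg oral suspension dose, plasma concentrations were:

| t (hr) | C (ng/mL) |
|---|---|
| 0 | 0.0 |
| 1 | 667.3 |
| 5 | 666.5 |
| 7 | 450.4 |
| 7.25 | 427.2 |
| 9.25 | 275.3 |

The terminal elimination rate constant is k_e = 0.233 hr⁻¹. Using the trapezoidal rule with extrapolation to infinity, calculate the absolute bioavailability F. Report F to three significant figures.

F = 0.650

Trapezoidal AUC_0→9.25 (oral suspension):
  [0→1]: (0.0+667.3)/2 × 1 = 333.65
  [1→5]: (667.3+666.5)/2 × 4 = 2667.6
  [5→7]: (666.5+450.4)/2 × 2 = 1116.9
  [7→7.25]: (450.4+427.2)/2 × 0.25 = 109.7
  [7.25→9.25]: (427.2+275.3)/2 × 2 = 702.5
  Sum = 4930.35 ng/mL·hr
Tail: C_last/k_e = 275.3/0.233 = 1181.545
AUC_0→∞ (oral suspension) = 4930.35 + 1181.545 = 6111.895 ng/mL·hr
F = (AUC_ev/D_ev)/(AUC_iv/D_iv) = (6111.895/125)/(3760/50) = 48.89516/75.2 = 0.6502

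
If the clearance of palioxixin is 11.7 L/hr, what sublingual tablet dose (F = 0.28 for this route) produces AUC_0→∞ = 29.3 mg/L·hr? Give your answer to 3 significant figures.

Dose = 1220 mg

Dose = CL × AUC_0→∞ / F
     = 11.7 × 29.3 / 0.28 = 1224.32 mg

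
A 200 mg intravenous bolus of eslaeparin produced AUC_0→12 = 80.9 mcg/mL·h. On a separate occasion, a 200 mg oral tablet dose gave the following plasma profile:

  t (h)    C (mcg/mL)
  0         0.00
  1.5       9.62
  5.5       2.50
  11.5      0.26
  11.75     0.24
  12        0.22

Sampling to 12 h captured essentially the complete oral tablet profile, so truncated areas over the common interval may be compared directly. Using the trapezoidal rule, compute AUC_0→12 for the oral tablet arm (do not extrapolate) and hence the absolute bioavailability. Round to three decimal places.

F = 0.493

Trapezoidal AUC_0→12 (oral tablet):
  [0→1.5]: (0.00+9.62)/2 × 1.5 = 7.215
  [1.5→5.5]: (9.62+2.50)/2 × 4 = 24.24
  [5.5→11.5]: (2.50+0.26)/2 × 6 = 8.28
  [11.5→11.75]: (0.26+0.24)/2 × 0.25 = 0.0625
  [11.75→12]: (0.24+0.22)/2 × 0.25 = 0.0575
  Sum = 39.855 mcg/mL·h
F = (AUC_ev/D_ev)/(AUC_iv/D_iv) = (39.855/200)/(80.9/200) = 0.199275/0.4045 = 0.4926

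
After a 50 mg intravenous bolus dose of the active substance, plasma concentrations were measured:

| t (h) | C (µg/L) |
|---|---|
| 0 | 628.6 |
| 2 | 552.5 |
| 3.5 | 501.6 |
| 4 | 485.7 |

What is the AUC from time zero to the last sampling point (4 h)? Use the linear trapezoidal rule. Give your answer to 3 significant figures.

AUC = 2220 µg/L·h

Trapezoidal AUC_0→4:
  [0→2]: (628.6+552.5)/2 × 2 = 1181.1
  [2→3.5]: (552.5+501.6)/2 × 1.5 = 790.575
  [3.5→4]: (501.6+485.7)/2 × 0.5 = 246.825
  Sum = 2218.5 µg/L·h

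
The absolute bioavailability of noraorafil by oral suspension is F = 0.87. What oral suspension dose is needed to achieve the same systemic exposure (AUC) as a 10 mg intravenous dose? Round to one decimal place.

D_oral = 11.5 mg

For equal systemic exposure: F × D_ev = D_iv
D_ev = D_iv / F = 10 / 0.87 = 11.4943 mg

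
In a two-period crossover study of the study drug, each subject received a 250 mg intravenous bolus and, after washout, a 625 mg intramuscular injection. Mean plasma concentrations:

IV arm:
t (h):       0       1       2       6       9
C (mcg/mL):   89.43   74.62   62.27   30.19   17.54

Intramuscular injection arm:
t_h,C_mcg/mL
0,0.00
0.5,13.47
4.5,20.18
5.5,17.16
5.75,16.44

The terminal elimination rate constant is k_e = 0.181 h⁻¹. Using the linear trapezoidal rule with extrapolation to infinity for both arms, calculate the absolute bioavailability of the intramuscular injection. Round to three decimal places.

F = 0.146

Trapezoidal AUC_0→9 (IV):
  [0→1]: (89.43+74.62)/2 × 1 = 82.025
  [1→2]: (74.62+62.27)/2 × 1 = 68.445
  [2→6]: (62.27+30.19)/2 × 4 = 184.92
  [6→9]: (30.19+17.54)/2 × 3 = 71.595
  Sum = 406.985 mcg/mL·h
IV tail: 17.54/0.181 = 96.906; AUC_iv,0→∞ = 406.985 + 96.906 = 503.891 mcg/mL·h
Trapezoidal AUC_0→5.75 (intramuscular injection):
  [0→0.5]: (0.00+13.47)/2 × 0.5 = 3.3675
  [0.5→4.5]: (13.47+20.18)/2 × 4 = 67.3
  [4.5→5.5]: (20.18+17.16)/2 × 1 = 18.67
  [5.5→5.75]: (17.16+16.44)/2 × 0.25 = 4.2
  Sum = 93.5375 mcg/mL·h
intramuscular injection tail: 16.44/0.181 = 90.829; AUC_ev,0→∞ = 93.5375 + 90.829 = 184.3665 mcg/mL·h
F = (AUC_ev/D_ev)/(AUC_iv/D_iv) = (184.3665/625)/(503.891/250) = 0.2949864/2.015564 = 0.1464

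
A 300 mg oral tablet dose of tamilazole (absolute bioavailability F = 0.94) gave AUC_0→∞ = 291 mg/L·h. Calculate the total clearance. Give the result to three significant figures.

CL = 0.969 L/h

CL = F × Dose / AUC_0→∞
   = 0.94 × 300 / 291 = 0.969072 L/h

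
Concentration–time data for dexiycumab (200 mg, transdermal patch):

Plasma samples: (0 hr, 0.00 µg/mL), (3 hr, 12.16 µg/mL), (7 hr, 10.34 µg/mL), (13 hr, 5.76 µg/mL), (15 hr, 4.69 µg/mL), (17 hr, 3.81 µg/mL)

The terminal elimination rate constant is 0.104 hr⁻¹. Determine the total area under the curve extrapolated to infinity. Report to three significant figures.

Trapezoidal AUC_0→17:
  [0→3]: (0.00+12.16)/2 × 3 = 18.24
  [3→7]: (12.16+10.34)/2 × 4 = 45.0
  [7→13]: (10.34+5.76)/2 × 6 = 48.3
  [13→15]: (5.76+4.69)/2 × 2 = 10.45
  [15→17]: (4.69+3.81)/2 × 2 = 8.5
  Sum = 130.49 µg/mL·hr
Extrapolated tail: C_last / k_e = 3.81 / 0.104 = 36.635
AUC_0→∞ = 130.49 + 36.635 = 167.125 µg/mL·hr

AUC = 167 µg/mL·hr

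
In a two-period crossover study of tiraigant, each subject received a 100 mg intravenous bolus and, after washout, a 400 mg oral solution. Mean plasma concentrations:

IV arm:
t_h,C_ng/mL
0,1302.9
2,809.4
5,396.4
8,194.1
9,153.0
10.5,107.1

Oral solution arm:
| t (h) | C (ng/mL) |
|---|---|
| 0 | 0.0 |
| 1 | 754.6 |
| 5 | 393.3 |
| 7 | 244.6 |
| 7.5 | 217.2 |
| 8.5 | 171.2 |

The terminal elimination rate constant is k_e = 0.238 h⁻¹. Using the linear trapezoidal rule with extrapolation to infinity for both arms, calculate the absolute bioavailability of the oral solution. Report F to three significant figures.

Trapezoidal AUC_0→10.5 (IV):
  [0→2]: (1302.9+809.4)/2 × 2 = 2112.3
  [2→5]: (809.4+396.4)/2 × 3 = 1808.7
  [5→8]: (396.4+194.1)/2 × 3 = 885.75
  [8→9]: (194.1+153.0)/2 × 1 = 173.55
  [9→10.5]: (153.0+107.1)/2 × 1.5 = 195.075
  Sum = 5175.375 ng/mL·h
IV tail: 107.1/0.238 = 450.000; AUC_iv,0→∞ = 5175.375 + 450.000 = 5625.375 ng/mL·h
Trapezoidal AUC_0→8.5 (oral solution):
  [0→1]: (0.0+754.6)/2 × 1 = 377.3
  [1→5]: (754.6+393.3)/2 × 4 = 2295.8
  [5→7]: (393.3+244.6)/2 × 2 = 637.9
  [7→7.5]: (244.6+217.2)/2 × 0.5 = 115.45
  [7.5→8.5]: (217.2+171.2)/2 × 1 = 194.2
  Sum = 3620.65 ng/mL·h
oral solution tail: 171.2/0.238 = 719.328; AUC_ev,0→∞ = 3620.65 + 719.328 = 4339.978 ng/mL·h
F = (AUC_ev/D_ev)/(AUC_iv/D_iv) = (4339.978/400)/(5625.375/100) = 10.849945/56.25375 = 0.1929

F = 0.193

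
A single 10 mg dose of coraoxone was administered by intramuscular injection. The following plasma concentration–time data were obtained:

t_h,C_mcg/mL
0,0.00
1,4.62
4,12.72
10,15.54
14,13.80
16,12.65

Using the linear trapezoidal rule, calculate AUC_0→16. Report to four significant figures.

AUC = 198.2 mcg/mL·h

Trapezoidal AUC_0→16:
  [0→1]: (0.00+4.62)/2 × 1 = 2.31
  [1→4]: (4.62+12.72)/2 × 3 = 26.01
  [4→10]: (12.72+15.54)/2 × 6 = 84.78
  [10→14]: (15.54+13.80)/2 × 4 = 58.68
  [14→16]: (13.80+12.65)/2 × 2 = 26.45
  Sum = 198.23 mcg/mL·h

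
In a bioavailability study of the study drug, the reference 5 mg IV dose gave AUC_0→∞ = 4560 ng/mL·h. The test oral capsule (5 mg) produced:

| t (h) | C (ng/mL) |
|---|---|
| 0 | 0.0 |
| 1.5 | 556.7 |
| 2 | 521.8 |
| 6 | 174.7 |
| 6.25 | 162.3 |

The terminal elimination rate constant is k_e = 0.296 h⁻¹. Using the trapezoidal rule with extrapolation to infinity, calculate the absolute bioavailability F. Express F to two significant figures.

Trapezoidal AUC_0→6.25 (oral capsule):
  [0→1.5]: (0.0+556.7)/2 × 1.5 = 417.525
  [1.5→2]: (556.7+521.8)/2 × 0.5 = 269.625
  [2→6]: (521.8+174.7)/2 × 4 = 1393.0
  [6→6.25]: (174.7+162.3)/2 × 0.25 = 42.125
  Sum = 2122.275 ng/mL·h
Tail: C_last/k_e = 162.3/0.296 = 548.311
AUC_0→∞ (oral capsule) = 2122.275 + 548.311 = 2670.586 ng/mL·h
F = (AUC_ev/D_ev)/(AUC_iv/D_iv) = (2670.586/5)/(4560/5) = 534.1172/912 = 0.5857

F = 0.59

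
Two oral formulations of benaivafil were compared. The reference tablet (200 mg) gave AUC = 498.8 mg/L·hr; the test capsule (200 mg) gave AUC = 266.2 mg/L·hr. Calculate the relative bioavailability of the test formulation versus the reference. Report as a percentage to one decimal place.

F_rel = (AUC_test/D_test) / (AUC_ref/D_ref)
      = (266.2/200) / (498.8/200)
      = 1.331 / 2.494 = 0.5337 = 53.37%

F_rel = 53.4%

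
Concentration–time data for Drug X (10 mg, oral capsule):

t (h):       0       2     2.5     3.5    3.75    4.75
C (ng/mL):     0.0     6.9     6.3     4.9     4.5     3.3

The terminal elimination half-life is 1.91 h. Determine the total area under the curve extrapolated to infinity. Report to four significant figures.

AUC = 29.97 ng/mL·h

Trapezoidal AUC_0→4.75:
  [0→2]: (0.0+6.9)/2 × 2 = 6.9
  [2→2.5]: (6.9+6.3)/2 × 0.5 = 3.3
  [2.5→3.5]: (6.3+4.9)/2 × 1 = 5.6
  [3.5→3.75]: (4.9+4.5)/2 × 0.25 = 1.175
  [3.75→4.75]: (4.5+3.3)/2 × 1 = 3.9
  Sum = 20.875 ng/mL·h
k_e = ln2 / t½ = 0.693147 / 1.91 = 0.3629 h^-1
Extrapolated tail: C_last / k_e = 3.3 / 0.3629 = 9.093
AUC_0→∞ = 20.875 + 9.093 = 29.968 ng/mL·h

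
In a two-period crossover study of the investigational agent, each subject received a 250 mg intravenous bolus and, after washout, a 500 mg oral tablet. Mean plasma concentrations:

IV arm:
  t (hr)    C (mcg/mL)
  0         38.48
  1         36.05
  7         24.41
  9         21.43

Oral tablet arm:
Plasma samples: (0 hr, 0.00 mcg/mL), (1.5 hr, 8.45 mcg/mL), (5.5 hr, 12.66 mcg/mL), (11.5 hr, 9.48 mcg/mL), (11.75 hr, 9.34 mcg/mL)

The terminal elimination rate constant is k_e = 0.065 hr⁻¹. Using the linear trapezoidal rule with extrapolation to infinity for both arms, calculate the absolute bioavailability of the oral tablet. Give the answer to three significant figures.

F = 0.220

Trapezoidal AUC_0→9 (IV):
  [0→1]: (38.48+36.05)/2 × 1 = 37.265
  [1→7]: (36.05+24.41)/2 × 6 = 181.38
  [7→9]: (24.41+21.43)/2 × 2 = 45.84
  Sum = 264.485 mcg/mL·hr
IV tail: 21.43/0.065 = 329.692; AUC_iv,0→∞ = 264.485 + 329.692 = 594.177 mcg/mL·hr
Trapezoidal AUC_0→11.75 (oral tablet):
  [0→1.5]: (0.00+8.45)/2 × 1.5 = 6.3375
  [1.5→5.5]: (8.45+12.66)/2 × 4 = 42.22
  [5.5→11.5]: (12.66+9.48)/2 × 6 = 66.42
  [11.5→11.75]: (9.48+9.34)/2 × 0.25 = 2.3525
  Sum = 117.33 mcg/mL·hr
oral tablet tail: 9.34/0.065 = 143.692; AUC_ev,0→∞ = 117.33 + 143.692 = 261.022 mcg/mL·hr
F = (AUC_ev/D_ev)/(AUC_iv/D_iv) = (261.022/500)/(594.177/250) = 0.522044/2.376708 = 0.2197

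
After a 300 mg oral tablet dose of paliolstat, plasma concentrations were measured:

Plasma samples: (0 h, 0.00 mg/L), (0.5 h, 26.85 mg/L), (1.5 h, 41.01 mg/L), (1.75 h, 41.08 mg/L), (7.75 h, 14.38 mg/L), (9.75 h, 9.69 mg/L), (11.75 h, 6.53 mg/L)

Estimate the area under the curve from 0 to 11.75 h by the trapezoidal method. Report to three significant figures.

Trapezoidal AUC_0→11.75:
  [0→0.5]: (0.00+26.85)/2 × 0.5 = 6.7125
  [0.5→1.5]: (26.85+41.01)/2 × 1 = 33.93
  [1.5→1.75]: (41.01+41.08)/2 × 0.25 = 10.26125
  [1.75→7.75]: (41.08+14.38)/2 × 6 = 166.38
  [7.75→9.75]: (14.38+9.69)/2 × 2 = 24.07
  [9.75→11.75]: (9.69+6.53)/2 × 2 = 16.22
  Sum = 257.57375 mg/L·h

AUC = 258 mg/L·h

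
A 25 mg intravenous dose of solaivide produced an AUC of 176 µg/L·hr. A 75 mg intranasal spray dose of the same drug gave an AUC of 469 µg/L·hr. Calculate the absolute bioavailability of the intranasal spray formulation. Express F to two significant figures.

F = (AUC_ev / D_ev) / (AUC_iv / D_iv)
  = (469/75) / (176/25)
  = 6.25333 / 7.04 = 0.8883

F = 0.89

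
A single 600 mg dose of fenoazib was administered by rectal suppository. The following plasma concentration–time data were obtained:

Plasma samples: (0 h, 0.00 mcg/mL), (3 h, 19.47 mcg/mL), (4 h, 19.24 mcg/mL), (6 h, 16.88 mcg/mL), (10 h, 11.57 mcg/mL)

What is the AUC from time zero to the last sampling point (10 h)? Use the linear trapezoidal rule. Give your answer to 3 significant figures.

AUC = 142 mcg/mL·h

Trapezoidal AUC_0→10:
  [0→3]: (0.00+19.47)/2 × 3 = 29.205
  [3→4]: (19.47+19.24)/2 × 1 = 19.355
  [4→6]: (19.24+16.88)/2 × 2 = 36.12
  [6→10]: (16.88+11.57)/2 × 4 = 56.9
  Sum = 141.58 mcg/mL·h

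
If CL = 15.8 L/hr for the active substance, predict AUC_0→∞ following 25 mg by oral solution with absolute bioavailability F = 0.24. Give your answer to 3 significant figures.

AUC_0→∞ = F × Dose / CL
        = 0.24 × 25 / 15.8 = 0.379747 mg/L·hr

AUC = 0.380 mg/L·hr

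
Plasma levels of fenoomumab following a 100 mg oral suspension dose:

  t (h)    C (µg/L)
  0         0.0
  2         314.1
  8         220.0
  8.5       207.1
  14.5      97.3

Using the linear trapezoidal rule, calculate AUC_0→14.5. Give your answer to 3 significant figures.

AUC = 2940 µg/L·h

Trapezoidal AUC_0→14.5:
  [0→2]: (0.0+314.1)/2 × 2 = 314.1
  [2→8]: (314.1+220.0)/2 × 6 = 1602.3
  [8→8.5]: (220.0+207.1)/2 × 0.5 = 106.775
  [8.5→14.5]: (207.1+97.3)/2 × 6 = 913.2
  Sum = 2936.375 µg/L·h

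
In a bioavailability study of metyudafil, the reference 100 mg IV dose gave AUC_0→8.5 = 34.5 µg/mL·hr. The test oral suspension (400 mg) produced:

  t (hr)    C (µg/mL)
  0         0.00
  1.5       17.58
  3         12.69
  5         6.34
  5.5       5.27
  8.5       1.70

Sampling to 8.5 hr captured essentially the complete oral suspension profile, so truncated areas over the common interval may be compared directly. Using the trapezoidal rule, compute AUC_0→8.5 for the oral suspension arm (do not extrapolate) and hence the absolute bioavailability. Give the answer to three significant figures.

Trapezoidal AUC_0→8.5 (oral suspension):
  [0→1.5]: (0.00+17.58)/2 × 1.5 = 13.185
  [1.5→3]: (17.58+12.69)/2 × 1.5 = 22.7025
  [3→5]: (12.69+6.34)/2 × 2 = 19.03
  [5→5.5]: (6.34+5.27)/2 × 0.5 = 2.9025
  [5.5→8.5]: (5.27+1.70)/2 × 3 = 10.455
  Sum = 68.275 µg/mL·hr
F = (AUC_ev/D_ev)/(AUC_iv/D_iv) = (68.275/400)/(34.5/100) = 0.1706875/0.345 = 0.4947

F = 0.495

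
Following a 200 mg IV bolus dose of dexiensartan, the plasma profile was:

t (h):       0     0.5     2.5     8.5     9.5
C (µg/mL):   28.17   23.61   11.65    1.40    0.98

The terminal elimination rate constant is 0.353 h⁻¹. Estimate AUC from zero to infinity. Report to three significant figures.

Trapezoidal AUC_0→9.5:
  [0→0.5]: (28.17+23.61)/2 × 0.5 = 12.945
  [0.5→2.5]: (23.61+11.65)/2 × 2 = 35.26
  [2.5→8.5]: (11.65+1.40)/2 × 6 = 39.15
  [8.5→9.5]: (1.40+0.98)/2 × 1 = 1.19
  Sum = 88.545 µg/mL·h
Extrapolated tail: C_last / k_e = 0.98 / 0.353 = 2.776
AUC_0→∞ = 88.545 + 2.776 = 91.321 µg/mL·h

AUC = 91.3 µg/mL·h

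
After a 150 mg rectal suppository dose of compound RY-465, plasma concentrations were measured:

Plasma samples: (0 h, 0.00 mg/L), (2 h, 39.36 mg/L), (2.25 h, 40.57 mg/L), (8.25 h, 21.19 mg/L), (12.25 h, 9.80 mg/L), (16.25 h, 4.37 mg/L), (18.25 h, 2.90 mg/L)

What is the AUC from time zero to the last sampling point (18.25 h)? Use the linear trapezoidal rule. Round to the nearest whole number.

AUC = 332 mg/L·h

Trapezoidal AUC_0→18.25:
  [0→2]: (0.00+39.36)/2 × 2 = 39.36
  [2→2.25]: (39.36+40.57)/2 × 0.25 = 9.99125
  [2.25→8.25]: (40.57+21.19)/2 × 6 = 185.28
  [8.25→12.25]: (21.19+9.80)/2 × 4 = 61.98
  [12.25→16.25]: (9.80+4.37)/2 × 4 = 28.34
  [16.25→18.25]: (4.37+2.90)/2 × 2 = 7.27
  Sum = 332.22125 mg/L·h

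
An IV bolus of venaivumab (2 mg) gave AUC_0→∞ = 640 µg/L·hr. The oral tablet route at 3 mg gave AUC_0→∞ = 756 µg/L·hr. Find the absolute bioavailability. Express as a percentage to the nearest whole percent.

F = (AUC_ev / D_ev) / (AUC_iv / D_iv)
  = (756/3) / (640/2)
  = 252 / 320 = 0.7875
  = 78.75%

F = 79%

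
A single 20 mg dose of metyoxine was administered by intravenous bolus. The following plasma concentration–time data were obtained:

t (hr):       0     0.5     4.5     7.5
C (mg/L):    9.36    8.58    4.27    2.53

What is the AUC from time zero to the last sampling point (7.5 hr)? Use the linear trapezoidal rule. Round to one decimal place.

Trapezoidal AUC_0→7.5:
  [0→0.5]: (9.36+8.58)/2 × 0.5 = 4.485
  [0.5→4.5]: (8.58+4.27)/2 × 4 = 25.7
  [4.5→7.5]: (4.27+2.53)/2 × 3 = 10.2
  Sum = 40.385 mg/L·hr

AUC = 40.4 mg/L·hr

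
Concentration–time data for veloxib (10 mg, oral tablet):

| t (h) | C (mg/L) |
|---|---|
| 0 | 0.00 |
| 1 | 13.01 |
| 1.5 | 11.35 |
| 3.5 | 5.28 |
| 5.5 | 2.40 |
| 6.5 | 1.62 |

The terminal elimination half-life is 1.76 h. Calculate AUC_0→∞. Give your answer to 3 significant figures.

Trapezoidal AUC_0→6.5:
  [0→1]: (0.00+13.01)/2 × 1 = 6.505
  [1→1.5]: (13.01+11.35)/2 × 0.5 = 6.09
  [1.5→3.5]: (11.35+5.28)/2 × 2 = 16.63
  [3.5→5.5]: (5.28+2.40)/2 × 2 = 7.68
  [5.5→6.5]: (2.40+1.62)/2 × 1 = 2.01
  Sum = 38.915 mg/L·h
k_e = ln2 / t½ = 0.693147 / 1.76 = 0.3938 h^-1
Extrapolated tail: C_last / k_e = 1.62 / 0.3938 = 4.114
AUC_0→∞ = 38.915 + 4.114 = 43.029 mg/L·h

AUC = 43.0 mg/L·h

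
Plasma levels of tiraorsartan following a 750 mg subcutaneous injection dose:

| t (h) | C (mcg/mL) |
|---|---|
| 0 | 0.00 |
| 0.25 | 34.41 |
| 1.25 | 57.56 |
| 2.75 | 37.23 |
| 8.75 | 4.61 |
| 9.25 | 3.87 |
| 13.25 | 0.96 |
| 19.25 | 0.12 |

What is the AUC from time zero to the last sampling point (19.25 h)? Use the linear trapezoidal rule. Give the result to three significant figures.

AUC = 262 mcg/mL·h

Trapezoidal AUC_0→19.25:
  [0→0.25]: (0.00+34.41)/2 × 0.25 = 4.30125
  [0.25→1.25]: (34.41+57.56)/2 × 1 = 45.985
  [1.25→2.75]: (57.56+37.23)/2 × 1.5 = 71.0925
  [2.75→8.75]: (37.23+4.61)/2 × 6 = 125.52
  [8.75→9.25]: (4.61+3.87)/2 × 0.5 = 2.12
  [9.25→13.25]: (3.87+0.96)/2 × 4 = 9.66
  [13.25→19.25]: (0.96+0.12)/2 × 6 = 3.24
  Sum = 261.91875 mcg/mL·h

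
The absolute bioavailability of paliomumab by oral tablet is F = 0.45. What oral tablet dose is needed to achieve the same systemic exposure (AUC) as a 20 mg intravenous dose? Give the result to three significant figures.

For equal systemic exposure: F × D_ev = D_iv
D_ev = D_iv / F = 20 / 0.45 = 44.4444 mg

D_oral = 44.4 mg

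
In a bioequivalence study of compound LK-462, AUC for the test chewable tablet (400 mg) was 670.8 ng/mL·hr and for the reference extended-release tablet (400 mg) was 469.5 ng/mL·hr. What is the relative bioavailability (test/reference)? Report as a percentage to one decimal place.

F_rel = 142.9%

F_rel = (AUC_test/D_test) / (AUC_ref/D_ref)
      = (670.8/400) / (469.5/400)
      = 1.677 / 1.17375 = 1.4288 = 142.88%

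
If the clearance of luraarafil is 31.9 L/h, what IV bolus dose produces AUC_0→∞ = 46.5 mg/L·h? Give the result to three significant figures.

Dose_iv = CL × AUC_0→∞
     = 31.9 × 46.5 = 1483.35 mg

Dose = 1480 mg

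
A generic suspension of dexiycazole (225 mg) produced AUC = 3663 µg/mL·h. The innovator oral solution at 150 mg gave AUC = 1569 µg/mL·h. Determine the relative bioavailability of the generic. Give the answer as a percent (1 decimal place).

F_rel = 155.6%

F_rel = (AUC_test/D_test) / (AUC_ref/D_ref)
      = (3663/225) / (1569/150)
      = 16.28 / 10.46 = 1.5564 = 155.64%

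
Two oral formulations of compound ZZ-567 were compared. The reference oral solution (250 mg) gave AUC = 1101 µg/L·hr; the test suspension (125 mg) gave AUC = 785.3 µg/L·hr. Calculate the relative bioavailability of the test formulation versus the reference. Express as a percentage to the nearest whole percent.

F_rel = (AUC_test/D_test) / (AUC_ref/D_ref)
      = (785.3/125) / (1101/250)
      = 6.2824 / 4.404 = 1.4265 = 142.65%

F_rel = 143%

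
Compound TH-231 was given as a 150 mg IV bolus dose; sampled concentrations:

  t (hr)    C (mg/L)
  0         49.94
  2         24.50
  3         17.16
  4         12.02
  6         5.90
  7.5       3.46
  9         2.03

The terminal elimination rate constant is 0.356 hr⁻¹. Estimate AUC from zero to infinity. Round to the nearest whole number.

Trapezoidal AUC_0→9:
  [0→2]: (49.94+24.50)/2 × 2 = 74.44
  [2→3]: (24.50+17.16)/2 × 1 = 20.83
  [3→4]: (17.16+12.02)/2 × 1 = 14.59
  [4→6]: (12.02+5.90)/2 × 2 = 17.92
  [6→7.5]: (5.90+3.46)/2 × 1.5 = 7.02
  [7.5→9]: (3.46+2.03)/2 × 1.5 = 4.1175
  Sum = 138.9175 mg/L·hr
Extrapolated tail: C_last / k_e = 2.03 / 0.356 = 5.702
AUC_0→∞ = 138.9175 + 5.702 = 144.6195 mg/L·hr

AUC = 145 mg/L·hr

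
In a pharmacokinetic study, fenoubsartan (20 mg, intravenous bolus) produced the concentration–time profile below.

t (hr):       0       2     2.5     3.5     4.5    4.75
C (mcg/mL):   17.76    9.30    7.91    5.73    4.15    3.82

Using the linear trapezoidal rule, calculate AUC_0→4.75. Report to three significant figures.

Trapezoidal AUC_0→4.75:
  [0→2]: (17.76+9.30)/2 × 2 = 27.06
  [2→2.5]: (9.30+7.91)/2 × 0.5 = 4.3025
  [2.5→3.5]: (7.91+5.73)/2 × 1 = 6.82
  [3.5→4.5]: (5.73+4.15)/2 × 1 = 4.94
  [4.5→4.75]: (4.15+3.82)/2 × 0.25 = 0.99625
  Sum = 44.11875 mcg/mL·hr

AUC = 44.1 mcg/mL·hr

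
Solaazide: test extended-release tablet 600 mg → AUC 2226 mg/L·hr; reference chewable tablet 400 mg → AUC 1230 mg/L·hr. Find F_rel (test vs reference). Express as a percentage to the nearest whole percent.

F_rel = (AUC_test/D_test) / (AUC_ref/D_ref)
      = (2226/600) / (1230/400)
      = 3.71 / 3.075 = 1.2065 = 120.65%

F_rel = 121%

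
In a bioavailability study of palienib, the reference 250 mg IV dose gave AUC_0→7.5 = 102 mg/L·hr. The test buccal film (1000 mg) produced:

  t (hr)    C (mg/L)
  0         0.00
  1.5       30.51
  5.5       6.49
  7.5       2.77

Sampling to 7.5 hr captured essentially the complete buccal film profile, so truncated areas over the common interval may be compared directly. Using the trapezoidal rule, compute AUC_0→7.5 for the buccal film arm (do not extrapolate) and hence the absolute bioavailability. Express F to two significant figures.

F = 0.26

Trapezoidal AUC_0→7.5 (buccal film):
  [0→1.5]: (0.00+30.51)/2 × 1.5 = 22.8825
  [1.5→5.5]: (30.51+6.49)/2 × 4 = 74.0
  [5.5→7.5]: (6.49+2.77)/2 × 2 = 9.26
  Sum = 106.1425 mg/L·hr
F = (AUC_ev/D_ev)/(AUC_iv/D_iv) = (106.1425/1000)/(102/250) = 0.1061425/0.408 = 0.2602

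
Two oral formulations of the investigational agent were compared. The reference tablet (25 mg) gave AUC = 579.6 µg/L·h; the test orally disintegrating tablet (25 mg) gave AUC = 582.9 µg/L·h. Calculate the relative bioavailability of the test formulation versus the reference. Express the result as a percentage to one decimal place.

F_rel = 100.6%

F_rel = (AUC_test/D_test) / (AUC_ref/D_ref)
      = (582.9/25) / (579.6/25)
      = 23.316 / 23.184 = 1.0057 = 100.57%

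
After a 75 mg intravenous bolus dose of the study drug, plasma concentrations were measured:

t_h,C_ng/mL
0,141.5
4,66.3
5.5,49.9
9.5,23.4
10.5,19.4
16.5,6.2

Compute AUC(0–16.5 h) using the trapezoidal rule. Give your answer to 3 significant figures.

Trapezoidal AUC_0→16.5:
  [0→4]: (141.5+66.3)/2 × 4 = 415.6
  [4→5.5]: (66.3+49.9)/2 × 1.5 = 87.15
  [5.5→9.5]: (49.9+23.4)/2 × 4 = 146.6
  [9.5→10.5]: (23.4+19.4)/2 × 1 = 21.4
  [10.5→16.5]: (19.4+6.2)/2 × 6 = 76.8
  Sum = 747.55 ng/mL·h

AUC = 748 ng/mL·h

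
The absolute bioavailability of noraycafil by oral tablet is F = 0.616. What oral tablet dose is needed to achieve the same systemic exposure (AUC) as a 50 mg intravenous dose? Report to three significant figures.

D_oral = 81.2 mg

For equal systemic exposure: F × D_ev = D_iv
D_ev = D_iv / F = 50 / 0.616 = 81.1688 mg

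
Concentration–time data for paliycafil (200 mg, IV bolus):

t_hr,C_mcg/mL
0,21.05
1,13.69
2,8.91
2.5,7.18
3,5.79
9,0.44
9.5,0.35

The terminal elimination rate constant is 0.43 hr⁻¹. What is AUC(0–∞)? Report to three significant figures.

Trapezoidal AUC_0→9.5:
  [0→1]: (21.05+13.69)/2 × 1 = 17.37
  [1→2]: (13.69+8.91)/2 × 1 = 11.3
  [2→2.5]: (8.91+7.18)/2 × 0.5 = 4.0225
  [2.5→3]: (7.18+5.79)/2 × 0.5 = 3.2425
  [3→9]: (5.79+0.44)/2 × 6 = 18.69
  [9→9.5]: (0.44+0.35)/2 × 0.5 = 0.1975
  Sum = 54.8225 mcg/mL·hr
Extrapolated tail: C_last / k_e = 0.35 / 0.43 = 0.814
AUC_0→∞ = 54.8225 + 0.814 = 55.6365 mcg/mL·hr

AUC = 55.6 mcg/mL·hr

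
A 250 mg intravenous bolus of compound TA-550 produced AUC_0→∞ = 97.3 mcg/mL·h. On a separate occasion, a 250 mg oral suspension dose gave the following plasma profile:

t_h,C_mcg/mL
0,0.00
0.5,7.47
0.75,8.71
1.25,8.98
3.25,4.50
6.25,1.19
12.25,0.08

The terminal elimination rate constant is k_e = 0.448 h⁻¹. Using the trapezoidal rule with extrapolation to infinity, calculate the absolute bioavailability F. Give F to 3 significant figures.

F = 0.353

Trapezoidal AUC_0→12.25 (oral suspension):
  [0→0.5]: (0.00+7.47)/2 × 0.5 = 1.8675
  [0.5→0.75]: (7.47+8.71)/2 × 0.25 = 2.0225
  [0.75→1.25]: (8.71+8.98)/2 × 0.5 = 4.4225
  [1.25→3.25]: (8.98+4.50)/2 × 2 = 13.48
  [3.25→6.25]: (4.50+1.19)/2 × 3 = 8.535
  [6.25→12.25]: (1.19+0.08)/2 × 6 = 3.81
  Sum = 34.1375 mcg/mL·h
Tail: C_last/k_e = 0.08/0.448 = 0.179
AUC_0→∞ (oral suspension) = 34.1375 + 0.179 = 34.3165 mcg/mL·h
F = (AUC_ev/D_ev)/(AUC_iv/D_iv) = (34.3165/250)/(97.3/250) = 0.137266/0.3892 = 0.3527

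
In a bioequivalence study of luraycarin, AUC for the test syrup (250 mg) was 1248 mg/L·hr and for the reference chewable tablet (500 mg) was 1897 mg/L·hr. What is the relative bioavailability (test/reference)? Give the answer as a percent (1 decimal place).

F_rel = 131.6%

F_rel = (AUC_test/D_test) / (AUC_ref/D_ref)
      = (1248/250) / (1897/500)
      = 4.992 / 3.794 = 1.3158 = 131.58%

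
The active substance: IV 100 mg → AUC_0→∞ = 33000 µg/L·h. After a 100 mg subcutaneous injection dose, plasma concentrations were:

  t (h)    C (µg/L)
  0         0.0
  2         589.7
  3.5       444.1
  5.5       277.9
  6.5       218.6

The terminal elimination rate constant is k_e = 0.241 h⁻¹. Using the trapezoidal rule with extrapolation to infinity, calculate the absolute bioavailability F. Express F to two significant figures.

Trapezoidal AUC_0→6.5 (subcutaneous injection):
  [0→2]: (0.0+589.7)/2 × 2 = 589.7
  [2→3.5]: (589.7+444.1)/2 × 1.5 = 775.35
  [3.5→5.5]: (444.1+277.9)/2 × 2 = 722.0
  [5.5→6.5]: (277.9+218.6)/2 × 1 = 248.25
  Sum = 2335.3 µg/L·h
Tail: C_last/k_e = 218.6/0.241 = 907.054
AUC_0→∞ (subcutaneous injection) = 2335.3 + 907.054 = 3242.354 µg/L·h
F = (AUC_ev/D_ev)/(AUC_iv/D_iv) = (3242.354/100)/(33000/100) = 32.42354/330 = 0.0983

F = 0.098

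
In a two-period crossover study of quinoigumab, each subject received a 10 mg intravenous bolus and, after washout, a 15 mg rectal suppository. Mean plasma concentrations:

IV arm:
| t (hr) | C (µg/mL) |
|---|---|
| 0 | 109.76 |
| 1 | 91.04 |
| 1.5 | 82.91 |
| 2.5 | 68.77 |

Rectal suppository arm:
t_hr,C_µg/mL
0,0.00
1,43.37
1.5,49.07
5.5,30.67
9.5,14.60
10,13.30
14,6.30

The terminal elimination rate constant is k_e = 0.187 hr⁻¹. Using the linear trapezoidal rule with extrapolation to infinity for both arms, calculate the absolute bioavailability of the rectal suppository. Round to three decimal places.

F = 0.425

Trapezoidal AUC_0→2.5 (IV):
  [0→1]: (109.76+91.04)/2 × 1 = 100.4
  [1→1.5]: (91.04+82.91)/2 × 0.5 = 43.4875
  [1.5→2.5]: (82.91+68.77)/2 × 1 = 75.84
  Sum = 219.7275 µg/mL·hr
IV tail: 68.77/0.187 = 367.754; AUC_iv,0→∞ = 219.7275 + 367.754 = 587.4815 µg/mL·hr
Trapezoidal AUC_0→14 (rectal suppository):
  [0→1]: (0.00+43.37)/2 × 1 = 21.685
  [1→1.5]: (43.37+49.07)/2 × 0.5 = 23.11
  [1.5→5.5]: (49.07+30.67)/2 × 4 = 159.48
  [5.5→9.5]: (30.67+14.60)/2 × 4 = 90.54
  [9.5→10]: (14.60+13.30)/2 × 0.5 = 6.975
  [10→14]: (13.30+6.30)/2 × 4 = 39.2
  Sum = 340.99 µg/mL·hr
rectal suppository tail: 6.30/0.187 = 33.690; AUC_ev,0→∞ = 340.99 + 33.690 = 374.68 µg/mL·hr
F = (AUC_ev/D_ev)/(AUC_iv/D_iv) = (374.68/15)/(587.4815/10) = 24.9787/58.74815 = 0.4252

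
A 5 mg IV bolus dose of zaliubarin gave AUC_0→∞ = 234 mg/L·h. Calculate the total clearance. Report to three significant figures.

CL = Dose_iv / AUC_0→∞
   = 5 / 234 = 0.0213675 L/h

CL = 0.0214 L/h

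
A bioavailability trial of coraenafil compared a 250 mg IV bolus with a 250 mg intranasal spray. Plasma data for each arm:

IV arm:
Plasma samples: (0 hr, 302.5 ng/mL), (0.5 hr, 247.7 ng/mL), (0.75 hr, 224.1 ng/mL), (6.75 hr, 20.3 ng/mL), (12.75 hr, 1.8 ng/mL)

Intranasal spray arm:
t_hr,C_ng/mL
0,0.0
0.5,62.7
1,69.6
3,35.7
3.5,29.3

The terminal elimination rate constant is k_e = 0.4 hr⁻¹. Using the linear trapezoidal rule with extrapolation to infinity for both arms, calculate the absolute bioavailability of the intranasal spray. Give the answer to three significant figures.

F = 0.243

Trapezoidal AUC_0→12.75 (IV):
  [0→0.5]: (302.5+247.7)/2 × 0.5 = 137.55
  [0.5→0.75]: (247.7+224.1)/2 × 0.25 = 58.975
  [0.75→6.75]: (224.1+20.3)/2 × 6 = 733.2
  [6.75→12.75]: (20.3+1.8)/2 × 6 = 66.3
  Sum = 996.025 ng/mL·hr
IV tail: 1.8/0.4 = 4.500; AUC_iv,0→∞ = 996.025 + 4.500 = 1000.525 ng/mL·hr
Trapezoidal AUC_0→3.5 (intranasal spray):
  [0→0.5]: (0.0+62.7)/2 × 0.5 = 15.675
  [0.5→1]: (62.7+69.6)/2 × 0.5 = 33.075
  [1→3]: (69.6+35.7)/2 × 2 = 105.3
  [3→3.5]: (35.7+29.3)/2 × 0.5 = 16.25
  Sum = 170.3 ng/mL·hr
intranasal spray tail: 29.3/0.4 = 73.250; AUC_ev,0→∞ = 170.3 + 73.250 = 243.55 ng/mL·hr
F = (AUC_ev/D_ev)/(AUC_iv/D_iv) = (243.55/250)/(1000.525/250) = 0.9742/4.0021 = 0.2434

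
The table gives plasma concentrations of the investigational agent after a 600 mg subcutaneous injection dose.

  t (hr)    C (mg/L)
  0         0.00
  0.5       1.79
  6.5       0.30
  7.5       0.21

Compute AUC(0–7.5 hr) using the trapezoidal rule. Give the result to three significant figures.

AUC = 6.97 mg/L·hr

Trapezoidal AUC_0→7.5:
  [0→0.5]: (0.00+1.79)/2 × 0.5 = 0.4475
  [0.5→6.5]: (1.79+0.30)/2 × 6 = 6.27
  [6.5→7.5]: (0.30+0.21)/2 × 1 = 0.255
  Sum = 6.9725 mg/L·hr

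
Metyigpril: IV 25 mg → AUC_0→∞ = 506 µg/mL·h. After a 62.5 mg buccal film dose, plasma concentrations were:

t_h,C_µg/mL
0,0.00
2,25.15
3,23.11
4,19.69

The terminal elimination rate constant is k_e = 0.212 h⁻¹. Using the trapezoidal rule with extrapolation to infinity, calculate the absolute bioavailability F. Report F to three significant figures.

F = 0.129

Trapezoidal AUC_0→4 (buccal film):
  [0→2]: (0.00+25.15)/2 × 2 = 25.15
  [2→3]: (25.15+23.11)/2 × 1 = 24.13
  [3→4]: (23.11+19.69)/2 × 1 = 21.4
  Sum = 70.68 µg/mL·h
Tail: C_last/k_e = 19.69/0.212 = 92.877
AUC_0→∞ (buccal film) = 70.68 + 92.877 = 163.557 µg/mL·h
F = (AUC_ev/D_ev)/(AUC_iv/D_iv) = (163.557/62.5)/(506/25) = 2.616912/20.24 = 0.1293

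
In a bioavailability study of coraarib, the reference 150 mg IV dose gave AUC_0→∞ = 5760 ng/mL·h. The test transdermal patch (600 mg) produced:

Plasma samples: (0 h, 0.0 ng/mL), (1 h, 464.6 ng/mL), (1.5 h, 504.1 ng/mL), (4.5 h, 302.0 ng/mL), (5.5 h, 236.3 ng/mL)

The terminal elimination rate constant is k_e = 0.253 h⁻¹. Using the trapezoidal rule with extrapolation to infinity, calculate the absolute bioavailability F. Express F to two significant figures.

F = 0.13

Trapezoidal AUC_0→5.5 (transdermal patch):
  [0→1]: (0.0+464.6)/2 × 1 = 232.3
  [1→1.5]: (464.6+504.1)/2 × 0.5 = 242.175
  [1.5→4.5]: (504.1+302.0)/2 × 3 = 1209.15
  [4.5→5.5]: (302.0+236.3)/2 × 1 = 269.15
  Sum = 1952.775 ng/mL·h
Tail: C_last/k_e = 236.3/0.253 = 933.992
AUC_0→∞ (transdermal patch) = 1952.775 + 933.992 = 2886.767 ng/mL·h
F = (AUC_ev/D_ev)/(AUC_iv/D_iv) = (2886.767/600)/(5760/150) = 4.81128/38.4 = 0.1253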